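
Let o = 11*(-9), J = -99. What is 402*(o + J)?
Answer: -79596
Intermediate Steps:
o = -99
402*(o + J) = 402*(-99 - 99) = 402*(-198) = -79596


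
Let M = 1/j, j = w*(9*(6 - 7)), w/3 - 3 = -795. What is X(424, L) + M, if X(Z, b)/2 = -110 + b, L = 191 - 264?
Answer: -7826543/21384 ≈ -366.00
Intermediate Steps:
L = -73
w = -2376 (w = 9 + 3*(-795) = 9 - 2385 = -2376)
X(Z, b) = -220 + 2*b (X(Z, b) = 2*(-110 + b) = -220 + 2*b)
j = 21384 (j = -21384*(6 - 7) = -21384*(-1) = -2376*(-9) = 21384)
M = 1/21384 ≈ 4.6764e-5
X(424, L) + M = (-220 + 2*(-73)) + 1/21384 = (-220 - 146) + 1/21384 = -366 + 1/21384 = -7826543/21384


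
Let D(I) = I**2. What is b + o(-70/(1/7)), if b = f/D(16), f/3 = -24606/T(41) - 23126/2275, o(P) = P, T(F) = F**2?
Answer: -30000101023/61188400 ≈ -490.29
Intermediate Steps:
f = -284560368/3824275 (f = 3*(-24606/(41**2) - 23126/2275) = 3*(-24606/1681 - 23126*1/2275) = 3*(-24606*1/1681 - 23126/2275) = 3*(-24606/1681 - 23126/2275) = 3*(-94853456/3824275) = -284560368/3824275 ≈ -74.409)
b = -17785023/61188400 (b = -284560368/(3824275*(16**2)) = -284560368/3824275/256 = -284560368/3824275*1/256 = -17785023/61188400 ≈ -0.29066)
b + o(-70/(1/7)) = -17785023/61188400 - 70/(1/7) = -17785023/61188400 - 70/1/7 = -17785023/61188400 - 70*7 = -17785023/61188400 - 490 = -30000101023/61188400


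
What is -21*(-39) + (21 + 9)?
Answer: 849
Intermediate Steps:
-21*(-39) + (21 + 9) = 819 + 30 = 849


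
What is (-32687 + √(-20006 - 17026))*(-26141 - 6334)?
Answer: 1061510325 - 64950*I*√9258 ≈ 1.0615e+9 - 6.2494e+6*I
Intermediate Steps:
(-32687 + √(-20006 - 17026))*(-26141 - 6334) = (-32687 + √(-37032))*(-32475) = (-32687 + 2*I*√9258)*(-32475) = 1061510325 - 64950*I*√9258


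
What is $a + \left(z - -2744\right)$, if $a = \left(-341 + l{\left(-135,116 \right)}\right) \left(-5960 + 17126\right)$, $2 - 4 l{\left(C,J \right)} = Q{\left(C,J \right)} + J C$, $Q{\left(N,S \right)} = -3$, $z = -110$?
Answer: $\frac{79847751}{2} \approx 3.9924 \cdot 10^{7}$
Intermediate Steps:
$l{\left(C,J \right)} = \frac{5}{4} - \frac{C J}{4}$ ($l{\left(C,J \right)} = \frac{1}{2} - \frac{-3 + J C}{4} = \frac{1}{2} - \frac{-3 + C J}{4} = \frac{1}{2} - \left(- \frac{3}{4} + \frac{C J}{4}\right) = \frac{5}{4} - \frac{C J}{4}$)
$a = \frac{79842483}{2}$ ($a = \left(-341 - \left(- \frac{5}{4} - 3915\right)\right) \left(-5960 + 17126\right) = \left(-341 + \left(\frac{5}{4} + 3915\right)\right) 11166 = \left(-341 + \frac{15665}{4}\right) 11166 = \frac{14301}{4} \cdot 11166 = \frac{79842483}{2} \approx 3.9921 \cdot 10^{7}$)
$a + \left(z - -2744\right) = \frac{79842483}{2} - -2634 = \frac{79842483}{2} + \left(-110 + 2744\right) = \frac{79842483}{2} + 2634 = \frac{79847751}{2}$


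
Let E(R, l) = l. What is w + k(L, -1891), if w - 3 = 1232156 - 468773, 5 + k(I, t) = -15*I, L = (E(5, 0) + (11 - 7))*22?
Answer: 762061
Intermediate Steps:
L = 88 (L = (0 + (11 - 7))*22 = (0 + 4)*22 = 4*22 = 88)
k(I, t) = -5 - 15*I
w = 763386 (w = 3 + (1232156 - 468773) = 3 + 763383 = 763386)
w + k(L, -1891) = 763386 + (-5 - 15*88) = 763386 + (-5 - 1320) = 763386 - 1325 = 762061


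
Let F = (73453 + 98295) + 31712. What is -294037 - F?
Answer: -497497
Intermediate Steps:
F = 203460 (F = 171748 + 31712 = 203460)
-294037 - F = -294037 - 1*203460 = -294037 - 203460 = -497497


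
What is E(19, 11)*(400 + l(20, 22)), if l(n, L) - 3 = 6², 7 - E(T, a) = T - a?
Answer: -439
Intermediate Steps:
E(T, a) = 7 + a - T (E(T, a) = 7 - (T - a) = 7 + (a - T) = 7 + a - T)
l(n, L) = 39 (l(n, L) = 3 + 6² = 3 + 36 = 39)
E(19, 11)*(400 + l(20, 22)) = (7 + 11 - 1*19)*(400 + 39) = (7 + 11 - 19)*439 = -1*439 = -439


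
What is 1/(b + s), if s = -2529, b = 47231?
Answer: 1/44702 ≈ 2.2370e-5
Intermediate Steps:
1/(b + s) = 1/(47231 - 2529) = 1/44702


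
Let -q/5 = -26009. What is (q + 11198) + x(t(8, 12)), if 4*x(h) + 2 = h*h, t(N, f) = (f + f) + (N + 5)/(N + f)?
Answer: 226231049/1600 ≈ 1.4139e+5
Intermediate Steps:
q = 130045 (q = -5*(-26009) = 130045)
t(N, f) = 2*f + (5 + N)/(N + f)
x(h) = -½ + h²/4 (x(h) = -½ + (h*h)/4 = -½ + h²/4)
(q + 11198) + x(t(8, 12)) = (130045 + 11198) + (-½ + ((5 + 8 + 2*12² + 2*8*12)/(8 + 12))²/4) = 141243 + (-½ + ((5 + 8 + 2*144 + 192)/20)²/4) = 141243 + (-½ + ((5 + 8 + 288 + 192)/20)²/4) = 141243 + (-½ + ((1/20)*493)²/4) = 141243 + (-½ + (493/20)²/4) = 141243 + (-½ + (¼)*(243049/400)) = 141243 + (-½ + 243049/1600) = 141243 + 242249/1600 = 226231049/1600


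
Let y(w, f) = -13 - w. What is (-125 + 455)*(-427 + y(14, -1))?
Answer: -149820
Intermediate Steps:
(-125 + 455)*(-427 + y(14, -1)) = (-125 + 455)*(-427 + (-13 - 1*14)) = 330*(-427 + (-13 - 14)) = 330*(-427 - 27) = 330*(-454) = -149820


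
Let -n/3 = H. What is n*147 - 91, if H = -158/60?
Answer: 10703/10 ≈ 1070.3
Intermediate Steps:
H = -79/30 (H = -158*1/60 = -79/30 ≈ -2.6333)
n = 79/10 (n = -3*(-79/30) = 79/10 ≈ 7.9000)
n*147 - 91 = (79/10)*147 - 91 = 11613/10 - 91 = 10703/10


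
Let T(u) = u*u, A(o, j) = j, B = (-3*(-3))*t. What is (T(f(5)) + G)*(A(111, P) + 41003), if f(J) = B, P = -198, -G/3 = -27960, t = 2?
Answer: 3435944220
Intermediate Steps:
G = 83880 (G = -3*(-27960) = 83880)
B = 18 (B = -3*(-3)*2 = 9*2 = 18)
f(J) = 18
T(u) = u**2
(T(f(5)) + G)*(A(111, P) + 41003) = (18**2 + 83880)*(-198 + 41003) = (324 + 83880)*40805 = 84204*40805 = 3435944220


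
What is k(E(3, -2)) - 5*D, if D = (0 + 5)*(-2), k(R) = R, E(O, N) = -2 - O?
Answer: 45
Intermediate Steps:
D = -10 (D = 5*(-2) = -10)
k(E(3, -2)) - 5*D = (-2 - 1*3) - 5*(-10) = (-2 - 3) + 50 = -5 + 50 = 45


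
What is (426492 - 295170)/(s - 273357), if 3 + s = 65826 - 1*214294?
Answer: -65661/210914 ≈ -0.31132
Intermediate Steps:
s = -148471 (s = -3 + (65826 - 1*214294) = -3 + (65826 - 214294) = -3 - 148468 = -148471)
(426492 - 295170)/(s - 273357) = (426492 - 295170)/(-148471 - 273357) = 131322/(-421828) = 131322*(-1/421828) = -65661/210914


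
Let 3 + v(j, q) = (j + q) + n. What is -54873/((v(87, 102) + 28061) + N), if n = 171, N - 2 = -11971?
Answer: -18291/5483 ≈ -3.3359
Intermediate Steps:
N = -11969 (N = 2 - 11971 = -11969)
v(j, q) = 168 + j + q (v(j, q) = -3 + ((j + q) + 171) = -3 + (171 + j + q) = 168 + j + q)
-54873/((v(87, 102) + 28061) + N) = -54873/(((168 + 87 + 102) + 28061) - 11969) = -54873/((357 + 28061) - 11969) = -54873/(28418 - 11969) = -54873/16449 = -54873*1/16449 = -18291/5483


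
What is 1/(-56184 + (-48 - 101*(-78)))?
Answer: -1/48354 ≈ -2.0681e-5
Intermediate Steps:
1/(-56184 + (-48 - 101*(-78))) = 1/(-56184 + (-48 + 7878)) = 1/(-56184 + 7830) = 1/(-48354) = -1/48354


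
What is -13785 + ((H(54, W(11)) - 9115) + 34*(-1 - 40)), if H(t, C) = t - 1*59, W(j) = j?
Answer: -24299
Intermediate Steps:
H(t, C) = -59 + t (H(t, C) = t - 59 = -59 + t)
-13785 + ((H(54, W(11)) - 9115) + 34*(-1 - 40)) = -13785 + (((-59 + 54) - 9115) + 34*(-1 - 40)) = -13785 + ((-5 - 9115) + 34*(-41)) = -13785 + (-9120 - 1394) = -13785 - 10514 = -24299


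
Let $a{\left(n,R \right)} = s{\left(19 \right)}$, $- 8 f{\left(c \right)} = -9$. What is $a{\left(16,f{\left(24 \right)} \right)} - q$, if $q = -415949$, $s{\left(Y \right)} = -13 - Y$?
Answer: $415917$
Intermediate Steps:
$f{\left(c \right)} = \frac{9}{8}$ ($f{\left(c \right)} = \left(- \frac{1}{8}\right) \left(-9\right) = \frac{9}{8}$)
$a{\left(n,R \right)} = -32$ ($a{\left(n,R \right)} = -13 - 19 = -32$)
$a{\left(16,f{\left(24 \right)} \right)} - q = -32 - -415949 = -32 + 415949 = 415917$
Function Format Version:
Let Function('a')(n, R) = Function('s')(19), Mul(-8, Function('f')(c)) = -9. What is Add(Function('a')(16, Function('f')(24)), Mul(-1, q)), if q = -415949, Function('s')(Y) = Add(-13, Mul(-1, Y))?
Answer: 415917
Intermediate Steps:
Function('f')(c) = Rational(9, 8) (Function('f')(c) = Mul(Rational(-1, 8), -9) = Rational(9, 8))
Function('a')(n, R) = -32 (Function('a')(n, R) = Add(-13, Mul(-1, 19)) = Add(-13, -19) = -32)
Add(Function('a')(16, Function('f')(24)), Mul(-1, q)) = Add(-32, Mul(-1, -415949)) = Add(-32, 415949) = 415917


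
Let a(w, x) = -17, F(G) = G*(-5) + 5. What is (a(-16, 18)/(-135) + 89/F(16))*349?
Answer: -249884/675 ≈ -370.20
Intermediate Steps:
F(G) = 5 - 5*G (F(G) = -5*G + 5 = 5 - 5*G)
(a(-16, 18)/(-135) + 89/F(16))*349 = (-17/(-135) + 89/(5 - 5*16))*349 = (-17*(-1/135) + 89/(5 - 80))*349 = (17/135 + 89/(-75))*349 = (17/135 + 89*(-1/75))*349 = (17/135 - 89/75)*349 = -716/675*349 = -249884/675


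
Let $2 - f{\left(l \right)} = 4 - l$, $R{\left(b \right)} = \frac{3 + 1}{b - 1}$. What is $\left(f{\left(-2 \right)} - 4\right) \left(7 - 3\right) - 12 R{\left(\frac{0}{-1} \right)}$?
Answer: $16$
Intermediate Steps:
$R{\left(b \right)} = \frac{4}{-1 + b}$
$f{\left(l \right)} = -2 + l$ ($f{\left(l \right)} = 2 - \left(4 - l\right) = 2 + \left(-4 + l\right) = -2 + l$)
$\left(f{\left(-2 \right)} - 4\right) \left(7 - 3\right) - 12 R{\left(\frac{0}{-1} \right)} = \left(\left(-2 - 2\right) - 4\right) \left(7 - 3\right) - 12 \frac{4}{-1 + \frac{0}{-1}} = \left(-4 - 4\right) 4 - 12 \frac{4}{-1 + 0 \left(-1\right)} = \left(-8\right) 4 - 12 \frac{4}{-1 + 0} = -32 - 12 \frac{4}{-1} = -32 - 12 \cdot 4 \left(-1\right) = -32 - -48 = -32 + 48 = 16$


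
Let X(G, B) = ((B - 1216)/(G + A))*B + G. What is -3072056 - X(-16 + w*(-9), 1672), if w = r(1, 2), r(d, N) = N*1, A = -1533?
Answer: -4813096042/1567 ≈ -3.0715e+6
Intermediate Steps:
r(d, N) = N
w = 2
X(G, B) = G + B*(-1216 + B)/(-1533 + G) (X(G, B) = ((B - 1216)/(G - 1533))*B + G = ((-1216 + B)/(-1533 + G))*B + G = B*(-1216 + B)/(-1533 + G) + G = G + B*(-1216 + B)/(-1533 + G))
-3072056 - X(-16 + w*(-9), 1672) = -3072056 - (1672² + (-16 + 2*(-9))² - 1533*(-16 + 2*(-9)) - 1216*1672)/(-1533 + (-16 + 2*(-9))) = -3072056 - (2795584 + (-16 - 18)² - 1533*(-16 - 18) - 2033152)/(-1533 + (-16 - 18)) = -3072056 - (2795584 + (-34)² - 1533*(-34) - 2033152)/(-1533 - 34) = -3072056 - (2795584 + 1156 + 52122 - 2033152)/(-1567) = -3072056 - (-1)*815710/1567 = -3072056 - 1*(-815710/1567) = -3072056 + 815710/1567 = -4813096042/1567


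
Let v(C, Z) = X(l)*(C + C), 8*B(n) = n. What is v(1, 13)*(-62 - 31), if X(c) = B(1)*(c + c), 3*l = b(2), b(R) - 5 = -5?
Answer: 0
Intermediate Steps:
b(R) = 0 (b(R) = 5 - 5 = 0)
B(n) = n/8
l = 0 (l = (1/3)*0 = 0)
X(c) = c/4 (X(c) = ((1/8)*1)*(c + c) = (2*c)/8 = c/4)
v(C, Z) = 0 (v(C, Z) = ((1/4)*0)*(C + C) = 0*(2*C) = 0)
v(1, 13)*(-62 - 31) = 0*(-62 - 31) = 0*(-93) = 0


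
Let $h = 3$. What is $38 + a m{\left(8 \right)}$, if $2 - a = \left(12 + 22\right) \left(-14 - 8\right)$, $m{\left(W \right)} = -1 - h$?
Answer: $-2962$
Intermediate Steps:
$m{\left(W \right)} = -4$ ($m{\left(W \right)} = -1 - 3 = -4$)
$a = 750$ ($a = 2 - \left(12 + 22\right) \left(-14 - 8\right) = 2 - 34 \left(-22\right) = 2 - -748 = 2 + 748 = 750$)
$38 + a m{\left(8 \right)} = 38 + 750 \left(-4\right) = 38 - 3000 = -2962$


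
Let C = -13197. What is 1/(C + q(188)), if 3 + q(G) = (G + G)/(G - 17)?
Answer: -171/2256824 ≈ -7.5770e-5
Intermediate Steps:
q(G) = -3 + 2*G/(-17 + G) (q(G) = -3 + (G + G)/(G - 17) = -3 + (2*G)/(-17 + G) = -3 + 2*G/(-17 + G))
1/(C + q(188)) = 1/(-13197 + (51 - 1*188)/(-17 + 188)) = 1/(-13197 + (51 - 188)/171) = 1/(-13197 + (1/171)*(-137)) = 1/(-13197 - 137/171) = 1/(-2256824/171) = -171/2256824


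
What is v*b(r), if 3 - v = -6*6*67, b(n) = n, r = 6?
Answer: 14490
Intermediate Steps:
v = 2415 (v = 3 - (-6*6)*67 = 3 - (-36)*67 = 3 - 1*(-2412) = 3 + 2412 = 2415)
v*b(r) = 2415*6 = 14490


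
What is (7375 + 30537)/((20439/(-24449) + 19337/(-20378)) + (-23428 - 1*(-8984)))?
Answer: -821242692368/312921905601 ≈ -2.6244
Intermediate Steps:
(7375 + 30537)/((20439/(-24449) + 19337/(-20378)) + (-23428 - 1*(-8984))) = 37912/((20439*(-1/24449) + 19337*(-1/20378)) + (-23428 + 8984)) = 37912/((-20439/24449 - 19337/20378) - 14444) = 37912/(-38664185/21661814 - 14444) = 37912/(-312921905601/21661814) = 37912*(-21661814/312921905601) = -821242692368/312921905601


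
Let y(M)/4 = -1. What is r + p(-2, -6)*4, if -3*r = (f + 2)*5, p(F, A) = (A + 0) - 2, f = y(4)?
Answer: -86/3 ≈ -28.667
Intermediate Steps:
y(M) = -4 (y(M) = 4*(-1) = -4)
f = -4
p(F, A) = -2 + A (p(F, A) = A - 2 = -2 + A)
r = 10/3 (r = -(-4 + 2)*5/3 = -(-2)*5/3 = -⅓*(-10) = 10/3 ≈ 3.3333)
r + p(-2, -6)*4 = 10/3 + (-2 - 6)*4 = 10/3 - 8*4 = 10/3 - 32 = -86/3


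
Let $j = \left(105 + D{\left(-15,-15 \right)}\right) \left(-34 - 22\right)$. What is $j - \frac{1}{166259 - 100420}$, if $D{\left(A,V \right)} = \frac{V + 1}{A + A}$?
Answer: $- \frac{5832808703}{987585} \approx -5906.1$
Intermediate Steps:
$D{\left(A,V \right)} = \frac{1 + V}{2 A}$
$j = - \frac{88592}{15}$ ($j = \left(105 + \frac{1 - 15}{2 \left(-15\right)}\right) \left(-34 - 22\right) = \left(105 + \frac{1}{2} \left(- \frac{1}{15}\right) \left(-14\right)\right) \left(-34 - 22\right) = \left(105 + \frac{7}{15}\right) \left(-56\right) = \frac{1582}{15} \left(-56\right) = - \frac{88592}{15} \approx -5906.1$)
$j - \frac{1}{166259 - 100420} = - \frac{88592}{15} - \frac{1}{166259 - 100420} = - \frac{88592}{15} - \frac{1}{65839} = - \frac{5832808703}{987585}$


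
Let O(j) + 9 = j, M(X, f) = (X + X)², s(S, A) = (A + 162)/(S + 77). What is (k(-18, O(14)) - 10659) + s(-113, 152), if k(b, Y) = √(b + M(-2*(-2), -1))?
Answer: -192019/18 + √46 ≈ -10661.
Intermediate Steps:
s(S, A) = (162 + A)/(77 + S)
M(X, f) = 4*X² (M(X, f) = (2*X)² = 4*X²)
O(j) = -9 + j
k(b, Y) = √(64 + b) (k(b, Y) = √(b + 4*(-2*(-2))²) = √(b + 4*4²) = √(b + 4*16) = √(b + 64) = √(64 + b))
(k(-18, O(14)) - 10659) + s(-113, 152) = (√(64 - 18) - 10659) + (162 + 152)/(77 - 113) = (√46 - 10659) + 314/(-36) = (-10659 + √46) - 1/36*314 = (-10659 + √46) - 157/18 = -192019/18 + √46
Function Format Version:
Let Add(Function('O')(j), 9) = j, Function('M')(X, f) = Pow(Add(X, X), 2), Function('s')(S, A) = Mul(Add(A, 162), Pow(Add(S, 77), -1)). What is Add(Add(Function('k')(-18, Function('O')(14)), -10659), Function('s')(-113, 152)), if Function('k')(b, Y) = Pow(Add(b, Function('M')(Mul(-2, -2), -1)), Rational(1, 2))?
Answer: Add(Rational(-192019, 18), Pow(46, Rational(1, 2))) ≈ -10661.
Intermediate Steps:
Function('s')(S, A) = Mul(Pow(Add(77, S), -1), Add(162, A)) (Function('s')(S, A) = Mul(Add(162, A), Pow(Add(77, S), -1)) = Mul(Pow(Add(77, S), -1), Add(162, A)))
Function('M')(X, f) = Mul(4, Pow(X, 2)) (Function('M')(X, f) = Pow(Mul(2, X), 2) = Mul(4, Pow(X, 2)))
Function('O')(j) = Add(-9, j)
Function('k')(b, Y) = Pow(Add(64, b), Rational(1, 2)) (Function('k')(b, Y) = Pow(Add(b, Mul(4, Pow(Mul(-2, -2), 2))), Rational(1, 2)) = Pow(Add(b, Mul(4, Pow(4, 2))), Rational(1, 2)) = Pow(Add(b, Mul(4, 16)), Rational(1, 2)) = Pow(Add(b, 64), Rational(1, 2)) = Pow(Add(64, b), Rational(1, 2)))
Add(Add(Function('k')(-18, Function('O')(14)), -10659), Function('s')(-113, 152)) = Add(Add(Pow(Add(64, -18), Rational(1, 2)), -10659), Mul(Pow(Add(77, -113), -1), Add(162, 152))) = Add(Add(Pow(46, Rational(1, 2)), -10659), Mul(Pow(-36, -1), 314)) = Add(Add(-10659, Pow(46, Rational(1, 2))), Mul(Rational(-1, 36), 314)) = Add(Add(-10659, Pow(46, Rational(1, 2))), Rational(-157, 18)) = Add(Rational(-192019, 18), Pow(46, Rational(1, 2)))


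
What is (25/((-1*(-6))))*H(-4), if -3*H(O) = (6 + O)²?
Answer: -50/9 ≈ -5.5556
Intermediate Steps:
H(O) = -(6 + O)²/3
(25/((-1*(-6))))*H(-4) = (25/((-1*(-6))))*(-(6 - 4)²/3) = (25/6)*(-⅓*2²) = (25*(⅙))*(-⅓*4) = (25/6)*(-4/3) = -50/9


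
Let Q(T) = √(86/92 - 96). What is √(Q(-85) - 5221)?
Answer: √(-11047636 + 46*I*√201158)/46 ≈ 0.067469 + 72.256*I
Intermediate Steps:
Q(T) = I*√201158/46 (Q(T) = √(86*(1/92) - 96) = √(43/46 - 96) = √(-4373/46) = I*√201158/46)
√(Q(-85) - 5221) = √(I*√201158/46 - 5221) = √(-5221 + I*√201158/46)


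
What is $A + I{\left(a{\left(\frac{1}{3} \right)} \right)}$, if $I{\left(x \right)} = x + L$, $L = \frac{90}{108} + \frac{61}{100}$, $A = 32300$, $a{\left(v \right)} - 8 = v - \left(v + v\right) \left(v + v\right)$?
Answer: $\frac{29078399}{900} \approx 32309.0$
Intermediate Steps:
$a{\left(v \right)} = 8 + v - 4 v^{2}$ ($a{\left(v \right)} = 8 + \left(v - \left(v + v\right) \left(v + v\right)\right) = 8 + \left(v - 2 v 2 v\right) = 8 + \left(v - 4 v^{2}\right) = 8 - \left(- v + 4 v^{2}\right) = 8 + v - 4 v^{2}$)
$L = \frac{433}{300}$ ($L = 90 \cdot \frac{1}{108} + 61 \cdot \frac{1}{100} = \frac{5}{6} + \frac{61}{100} = \frac{433}{300} \approx 1.4433$)
$I{\left(x \right)} = \frac{433}{300} + x$ ($I{\left(x \right)} = x + \frac{433}{300} = \frac{433}{300} + x$)
$A + I{\left(a{\left(\frac{1}{3} \right)} \right)} = 32300 + \left(\frac{433}{300} + \left(8 + \frac{1}{3} - 4 \left(\frac{1}{3}\right)^{2}\right)\right) = 32300 + \left(\frac{433}{300} + \left(8 + \frac{1}{3} - \frac{4}{9}\right)\right) = 32300 + \left(\frac{433}{300} + \frac{71}{9}\right) = 32300 + \frac{8399}{900} = \frac{29078399}{900}$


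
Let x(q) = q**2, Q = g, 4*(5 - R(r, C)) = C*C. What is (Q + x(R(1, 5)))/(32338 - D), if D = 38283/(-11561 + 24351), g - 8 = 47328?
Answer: 4843579395/3308517896 ≈ 1.4640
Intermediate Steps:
R(r, C) = 5 - C**2/4 (R(r, C) = 5 - C*C/4 = 5 - C**2/4)
g = 47336 (g = 8 + 47328 = 47336)
D = 38283/12790 ≈ 2.9932
Q = 47336
(Q + x(R(1, 5)))/(32338 - D) = (47336 + (5 - 1/4*5**2)**2)/(32338 - 1*38283/12790) = (47336 + (5 - 1/4*25)**2)/(32338 - 38283/12790) = (47336 + (5 - 25/4)**2)/(413564737/12790) = (47336 + (-5/4)**2)*(12790/413564737) = (47336 + 25/16)*(12790/413564737) = (757401/16)*(12790/413564737) = 4843579395/3308517896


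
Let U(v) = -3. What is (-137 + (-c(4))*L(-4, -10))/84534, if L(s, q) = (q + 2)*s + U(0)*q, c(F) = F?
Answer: -385/84534 ≈ -0.0045544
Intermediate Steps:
L(s, q) = -3*q + s*(2 + q) (L(s, q) = (q + 2)*s - 3*q = (2 + q)*s - 3*q = s*(2 + q) - 3*q = -3*q + s*(2 + q))
(-137 + (-c(4))*L(-4, -10))/84534 = (-137 + (-1*4)*(-3*(-10) + 2*(-4) - 10*(-4)))/84534 = (-137 - 4*(30 - 8 + 40))*(1/84534) = (-137 - 4*62)*(1/84534) = (-137 - 248)*(1/84534) = -385*1/84534 = -385/84534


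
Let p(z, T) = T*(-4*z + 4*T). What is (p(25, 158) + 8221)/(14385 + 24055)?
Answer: 92277/38440 ≈ 2.4005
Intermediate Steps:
(p(25, 158) + 8221)/(14385 + 24055) = (4*158*(158 - 1*25) + 8221)/(14385 + 24055) = (4*158*(158 - 25) + 8221)/38440 = (4*158*133 + 8221)*(1/38440) = (84056 + 8221)*(1/38440) = 92277*(1/38440) = 92277/38440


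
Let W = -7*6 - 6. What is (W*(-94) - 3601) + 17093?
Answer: 18004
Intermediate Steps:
W = -48 (W = -42 - 6 = -48)
(W*(-94) - 3601) + 17093 = (-48*(-94) - 3601) + 17093 = (4512 - 3601) + 17093 = 911 + 17093 = 18004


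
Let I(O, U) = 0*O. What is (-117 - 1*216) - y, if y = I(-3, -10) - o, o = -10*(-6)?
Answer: -273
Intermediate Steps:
I(O, U) = 0
o = 60
y = -60 (y = 0 - 1*60 = 0 - 60 = -60)
(-117 - 1*216) - y = (-117 - 1*216) - 1*(-60) = (-117 - 216) + 60 = -333 + 60 = -273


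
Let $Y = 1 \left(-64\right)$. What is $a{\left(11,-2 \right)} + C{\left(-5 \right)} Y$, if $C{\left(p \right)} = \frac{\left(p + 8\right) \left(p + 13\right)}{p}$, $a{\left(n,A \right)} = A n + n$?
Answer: $\frac{1481}{5} \approx 296.2$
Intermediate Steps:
$a{\left(n,A \right)} = n + A n$
$Y = -64$
$C{\left(p \right)} = \frac{\left(8 + p\right) \left(13 + p\right)}{p}$
$a{\left(11,-2 \right)} + C{\left(-5 \right)} Y = 11 \left(1 - 2\right) + \left(21 - 5 + \frac{104}{-5}\right) \left(-64\right) = 11 \left(-1\right) + \left(21 - 5 + 104 \left(- \frac{1}{5}\right)\right) \left(-64\right) = -11 + \left(21 - 5 - \frac{104}{5}\right) \left(-64\right) = -11 - - \frac{1536}{5} = -11 + \frac{1536}{5} = \frac{1481}{5}$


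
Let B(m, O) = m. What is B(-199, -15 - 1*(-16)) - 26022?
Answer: -26221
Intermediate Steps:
B(-199, -15 - 1*(-16)) - 26022 = -199 - 26022 = -26221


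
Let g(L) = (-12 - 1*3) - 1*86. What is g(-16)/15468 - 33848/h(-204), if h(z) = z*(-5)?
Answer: -14546219/438260 ≈ -33.191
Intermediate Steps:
g(L) = -101 (g(L) = (-12 - 3) - 86 = -15 - 86 = -101)
h(z) = -5*z
g(-16)/15468 - 33848/h(-204) = -101/15468 - 33848/((-5*(-204))) = -101*1/15468 - 33848/1020 = -101/15468 - 33848*1/1020 = -101/15468 - 8462/255 = -14546219/438260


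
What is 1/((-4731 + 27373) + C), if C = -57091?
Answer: -1/34449 ≈ -2.9028e-5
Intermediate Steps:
1/((-4731 + 27373) + C) = 1/((-4731 + 27373) - 57091) = 1/(22642 - 57091) = 1/(-34449) = -1/34449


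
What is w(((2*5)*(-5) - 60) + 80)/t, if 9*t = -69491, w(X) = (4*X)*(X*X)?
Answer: 972000/69491 ≈ 13.987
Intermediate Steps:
w(X) = 4*X³ (w(X) = (4*X)*X² = 4*X³)
t = -69491/9 (t = (⅑)*(-69491) = -69491/9 ≈ -7721.2)
w(((2*5)*(-5) - 60) + 80)/t = (4*(((2*5)*(-5) - 60) + 80)³)/(-69491/9) = (4*((10*(-5) - 60) + 80)³)*(-9/69491) = (4*((-50 - 60) + 80)³)*(-9/69491) = (4*(-110 + 80)³)*(-9/69491) = (4*(-30)³)*(-9/69491) = (4*(-27000))*(-9/69491) = -108000*(-9/69491) = 972000/69491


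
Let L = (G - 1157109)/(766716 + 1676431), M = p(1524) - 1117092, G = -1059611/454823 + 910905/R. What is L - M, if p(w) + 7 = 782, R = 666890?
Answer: 165448781165963277507065/148209559972809818 ≈ 1.1163e+6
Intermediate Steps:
G = -58468686995/60663382094 (G = -1059611/454823 + 910905/666890 = -1059611*1/454823 + 910905*(1/666890) = -1059611/454823 + 182181/133378 = -58468686995/60663382094 ≈ -0.96382)
p(w) = 775 (p(w) = -7 + 782 = 775)
M = -1116317 (M = 775 - 1117092 = -1116317)
L = -70194203860093241/148209559972809818 (L = (-58468686995/60663382094 - 1157109)/(766716 + 1676431) = -70194203860093241/60663382094/2443147 = -70194203860093241/60663382094*1/2443147 = -70194203860093241/148209559972809818 ≈ -0.47361)
L - M = -70194203860093241/148209559972809818 - 1*(-1116317) = -70194203860093241/148209559972809818 + 1116317 = 165448781165963277507065/148209559972809818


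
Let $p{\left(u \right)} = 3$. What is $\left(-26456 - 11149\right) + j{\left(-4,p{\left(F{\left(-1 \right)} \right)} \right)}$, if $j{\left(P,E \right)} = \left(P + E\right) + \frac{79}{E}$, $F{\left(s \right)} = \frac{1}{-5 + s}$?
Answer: $- \frac{112739}{3} \approx -37580.0$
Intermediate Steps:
$j{\left(P,E \right)} = E + P + \frac{79}{E}$ ($j{\left(P,E \right)} = \left(E + P\right) + \frac{79}{E} = E + P + \frac{79}{E}$)
$\left(-26456 - 11149\right) + j{\left(-4,p{\left(F{\left(-1 \right)} \right)} \right)} = \left(-26456 - 11149\right) + \left(3 - 4 + \frac{79}{3}\right) = -37605 + \left(3 - 4 + 79 \cdot \frac{1}{3}\right) = -37605 + \left(3 - 4 + \frac{79}{3}\right) = -37605 + \frac{76}{3} = - \frac{112739}{3}$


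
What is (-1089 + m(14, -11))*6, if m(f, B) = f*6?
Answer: -6030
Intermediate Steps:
m(f, B) = 6*f
(-1089 + m(14, -11))*6 = (-1089 + 6*14)*6 = (-1089 + 84)*6 = -1005*6 = -6030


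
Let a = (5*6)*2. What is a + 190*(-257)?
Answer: -48770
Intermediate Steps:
a = 60 (a = 30*2 = 60)
a + 190*(-257) = 60 + 190*(-257) = 60 - 48830 = -48770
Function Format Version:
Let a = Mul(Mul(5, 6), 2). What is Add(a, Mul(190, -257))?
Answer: -48770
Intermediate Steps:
a = 60 (a = Mul(30, 2) = 60)
Add(a, Mul(190, -257)) = Add(60, Mul(190, -257)) = Add(60, -48830) = -48770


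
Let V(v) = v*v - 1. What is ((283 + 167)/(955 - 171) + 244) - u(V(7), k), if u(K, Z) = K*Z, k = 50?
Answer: -844927/392 ≈ -2155.4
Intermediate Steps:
V(v) = -1 + v² (V(v) = v² - 1 = -1 + v²)
((283 + 167)/(955 - 171) + 244) - u(V(7), k) = ((283 + 167)/(955 - 171) + 244) - (-1 + 7²)*50 = (450/784 + 244) - (-1 + 49)*50 = (450*(1/784) + 244) - 48*50 = (225/392 + 244) - 1*2400 = 95873/392 - 2400 = -844927/392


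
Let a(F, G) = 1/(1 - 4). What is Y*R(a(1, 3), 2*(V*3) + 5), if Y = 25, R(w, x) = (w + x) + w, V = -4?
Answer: -1475/3 ≈ -491.67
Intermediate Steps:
a(F, G) = -⅓ (a(F, G) = 1/(-3) = -⅓)
R(w, x) = x + 2*w
Y*R(a(1, 3), 2*(V*3) + 5) = 25*((2*(-4*3) + 5) + 2*(-⅓)) = 25*((2*(-12) + 5) - ⅔) = 25*((-24 + 5) - ⅔) = 25*(-19 - ⅔) = 25*(-59/3) = -1475/3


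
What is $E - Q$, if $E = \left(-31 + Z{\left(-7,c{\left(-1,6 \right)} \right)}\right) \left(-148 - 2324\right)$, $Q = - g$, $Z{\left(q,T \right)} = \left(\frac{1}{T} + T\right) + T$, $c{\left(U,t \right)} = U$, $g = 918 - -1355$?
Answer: $86321$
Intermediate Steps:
$g = 2273$ ($g = 918 + 1355 = 2273$)
$Z{\left(q,T \right)} = \frac{1}{T} + 2 T$ ($Z{\left(q,T \right)} = \left(T + \frac{1}{T}\right) + T = \frac{1}{T} + 2 T$)
$Q = -2273$ ($Q = \left(-1\right) 2273 = -2273$)
$E = 84048$ ($E = \left(-31 + \left(\frac{1}{-1} + 2 \left(-1\right)\right)\right) \left(-148 - 2324\right) = \left(-31 - 3\right) \left(-2472\right) = \left(-34\right) \left(-2472\right) = 84048$)
$E - Q = 84048 - -2273 = 84048 + 2273 = 86321$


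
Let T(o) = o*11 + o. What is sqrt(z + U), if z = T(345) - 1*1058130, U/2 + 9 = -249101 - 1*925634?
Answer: I*sqrt(3403478) ≈ 1844.9*I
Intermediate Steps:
U = -2349488 (U = -18 + 2*(-249101 - 1*925634) = -18 + 2*(-249101 - 925634) = -18 + 2*(-1174735) = -18 - 2349470 = -2349488)
T(o) = 12*o (T(o) = 11*o + o = 12*o)
z = -1053990 (z = 12*345 - 1*1058130 = 4140 - 1058130 = -1053990)
sqrt(z + U) = sqrt(-1053990 - 2349488) = sqrt(-3403478) = I*sqrt(3403478)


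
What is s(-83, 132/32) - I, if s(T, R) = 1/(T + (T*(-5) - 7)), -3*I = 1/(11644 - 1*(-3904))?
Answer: 3613/1166100 ≈ 0.0030984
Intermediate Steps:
I = -1/46644 (I = -1/(3*(11644 - 1*(-3904))) = -1/(3*(11644 + 3904)) = -⅓/15548 = -⅓*1/15548 = -1/46644 ≈ -2.1439e-5)
s(T, R) = 1/(-7 - 4*T) (s(T, R) = 1/(T + (-5*T - 7)) = 1/(T + (-7 - 5*T)) = 1/(-7 - 4*T))
s(-83, 132/32) - I = -1/(7 + 4*(-83)) - 1*(-1/46644) = -1/(7 - 332) + 1/46644 = -1/(-325) + 1/46644 = -1*(-1/325) + 1/46644 = 1/325 + 1/46644 = 3613/1166100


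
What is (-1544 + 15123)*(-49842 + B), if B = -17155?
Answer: -909752263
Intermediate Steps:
(-1544 + 15123)*(-49842 + B) = (-1544 + 15123)*(-49842 - 17155) = 13579*(-66997) = -909752263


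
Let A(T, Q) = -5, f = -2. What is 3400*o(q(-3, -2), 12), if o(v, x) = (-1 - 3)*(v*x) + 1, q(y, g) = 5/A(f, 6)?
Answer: 166600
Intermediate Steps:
q(y, g) = -1 (q(y, g) = 5/(-5) = 5*(-1/5) = -1)
o(v, x) = 1 - 4*v*x (o(v, x) = -4*v*x + 1 = 1 - 4*v*x)
3400*o(q(-3, -2), 12) = 3400*(1 - 4*(-1)*12) = 3400*(1 + 48) = 3400*49 = 166600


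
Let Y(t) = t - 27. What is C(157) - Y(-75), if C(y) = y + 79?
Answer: 338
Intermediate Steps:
Y(t) = -27 + t
C(y) = 79 + y
C(157) - Y(-75) = (79 + 157) - (-27 - 75) = 236 - 1*(-102) = 236 + 102 = 338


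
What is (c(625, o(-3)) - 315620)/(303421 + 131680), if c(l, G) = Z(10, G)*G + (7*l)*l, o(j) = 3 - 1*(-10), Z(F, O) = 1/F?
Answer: 24187563/4351010 ≈ 5.5591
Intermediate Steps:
o(j) = 13 (o(j) = 3 + 10 = 13)
c(l, G) = 7*l**2 + G/10 (c(l, G) = G/10 + (7*l)*l = G/10 + 7*l**2 = 7*l**2 + G/10)
(c(625, o(-3)) - 315620)/(303421 + 131680) = ((7*625**2 + (1/10)*13) - 315620)/(303421 + 131680) = ((7*390625 + 13/10) - 315620)/435101 = ((2734375 + 13/10) - 315620)*(1/435101) = (27343763/10 - 315620)*(1/435101) = (24187563/10)*(1/435101) = 24187563/4351010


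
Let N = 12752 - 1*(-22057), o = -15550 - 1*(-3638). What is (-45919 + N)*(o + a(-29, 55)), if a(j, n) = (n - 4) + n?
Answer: 131164660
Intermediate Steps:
a(j, n) = -4 + 2*n (a(j, n) = (-4 + n) + n = -4 + 2*n)
o = -11912 (o = -15550 + 3638 = -11912)
N = 34809 (N = 12752 + 22057 = 34809)
(-45919 + N)*(o + a(-29, 55)) = (-45919 + 34809)*(-11912 + (-4 + 2*55)) = -11110*(-11912 + (-4 + 110)) = -11110*(-11912 + 106) = -11110*(-11806) = 131164660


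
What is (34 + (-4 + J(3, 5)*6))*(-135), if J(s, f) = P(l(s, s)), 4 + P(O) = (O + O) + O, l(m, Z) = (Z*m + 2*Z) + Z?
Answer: -44550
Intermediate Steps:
l(m, Z) = 3*Z + Z*m (l(m, Z) = (2*Z + Z*m) + Z = 3*Z + Z*m)
P(O) = -4 + 3*O (P(O) = -4 + ((O + O) + O) = -4 + (2*O + O) = -4 + 3*O)
J(s, f) = -4 + 3*s*(3 + s) (J(s, f) = -4 + 3*(s*(3 + s)) = -4 + 3*s*(3 + s))
(34 + (-4 + J(3, 5)*6))*(-135) = (34 + (-4 + (-4 + 3*3*(3 + 3))*6))*(-135) = (34 + (-4 + (-4 + 3*3*6)*6))*(-135) = (34 + (-4 + (-4 + 54)*6))*(-135) = (34 + (-4 + 50*6))*(-135) = (34 + (-4 + 300))*(-135) = (34 + 296)*(-135) = 330*(-135) = -44550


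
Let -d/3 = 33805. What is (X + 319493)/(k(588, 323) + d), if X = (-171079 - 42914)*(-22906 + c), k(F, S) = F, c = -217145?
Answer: -51369553136/100827 ≈ -5.0948e+5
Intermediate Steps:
d = -101415 (d = -3*33805 = -101415)
X = 51369233643 (X = (-171079 - 42914)*(-22906 - 217145) = -213993*(-240051) = 51369233643)
(X + 319493)/(k(588, 323) + d) = (51369233643 + 319493)/(588 - 101415) = 51369553136/(-100827) = 51369553136*(-1/100827) = -51369553136/100827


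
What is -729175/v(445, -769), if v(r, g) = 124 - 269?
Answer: 145835/29 ≈ 5028.8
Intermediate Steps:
v(r, g) = -145
-729175/v(445, -769) = -729175/(-145) = -729175*(-1/145) = 145835/29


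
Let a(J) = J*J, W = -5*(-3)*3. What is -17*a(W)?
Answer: -34425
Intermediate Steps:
W = 45 (W = 15*3 = 45)
a(J) = J²
-17*a(W) = -17*45² = -17*2025 = -34425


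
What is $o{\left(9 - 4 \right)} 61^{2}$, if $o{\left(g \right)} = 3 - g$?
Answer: $-7442$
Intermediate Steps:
$o{\left(9 - 4 \right)} 61^{2} = \left(3 - \left(9 - 4\right)\right) 61^{2} = \left(3 - 5\right) 3721 = \left(-2\right) 3721 = -7442$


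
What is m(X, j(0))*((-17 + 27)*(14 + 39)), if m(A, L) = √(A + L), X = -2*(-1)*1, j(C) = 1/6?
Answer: 265*√78/3 ≈ 780.14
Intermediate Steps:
j(C) = ⅙
X = 2 (X = 2*1 = 2)
m(X, j(0))*((-17 + 27)*(14 + 39)) = √(2 + ⅙)*((-17 + 27)*(14 + 39)) = √(13/6)*(10*53) = (√78/6)*530 = 265*√78/3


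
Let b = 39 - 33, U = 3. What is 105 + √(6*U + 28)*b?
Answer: 105 + 6*√46 ≈ 145.69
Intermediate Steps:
b = 6
105 + √(6*U + 28)*b = 105 + √(6*3 + 28)*6 = 105 + √(18 + 28)*6 = 105 + √46*6 = 105 + 6*√46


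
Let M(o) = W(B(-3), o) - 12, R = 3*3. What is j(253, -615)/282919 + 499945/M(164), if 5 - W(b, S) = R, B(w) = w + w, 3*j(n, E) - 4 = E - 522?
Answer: -424331836493/13580112 ≈ -31247.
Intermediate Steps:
j(n, E) = -518/3 + E/3 (j(n, E) = 4/3 + (E - 522)/3 = 4/3 + (-522 + E)/3 = 4/3 + (-174 + E/3) = -518/3 + E/3)
B(w) = 2*w
R = 9
W(b, S) = -4 (W(b, S) = 5 - 1*9 = 5 - 9 = -4)
M(o) = -16 (M(o) = -4 - 12 = -16)
j(253, -615)/282919 + 499945/M(164) = (-518/3 + (⅓)*(-615))/282919 + 499945/(-16) = (-518/3 - 205)*(1/282919) + 499945*(-1/16) = -1133/3*1/282919 - 499945/16 = -1133/848757 - 499945/16 = -424331836493/13580112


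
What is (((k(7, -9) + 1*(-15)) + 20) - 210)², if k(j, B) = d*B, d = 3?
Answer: 53824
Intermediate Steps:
k(j, B) = 3*B
(((k(7, -9) + 1*(-15)) + 20) - 210)² = (((3*(-9) + 1*(-15)) + 20) - 210)² = (((-27 - 15) + 20) - 210)² = ((-42 + 20) - 210)² = (-22 - 210)² = (-232)² = 53824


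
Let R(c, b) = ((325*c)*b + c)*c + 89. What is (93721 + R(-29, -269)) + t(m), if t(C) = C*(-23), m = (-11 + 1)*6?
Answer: -73428394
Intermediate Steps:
m = -60 (m = -10*6 = -60)
t(C) = -23*C
R(c, b) = 89 + c*(c + 325*b*c) (R(c, b) = (325*b*c + c)*c + 89 = (c + 325*b*c)*c + 89 = c*(c + 325*b*c) + 89 = 89 + c*(c + 325*b*c))
(93721 + R(-29, -269)) + t(m) = (93721 + (89 + (-29)² + 325*(-269)*(-29)²)) - 23*(-60) = (93721 + (89 + 841 + 325*(-269)*841)) + 1380 = (93721 + (89 + 841 - 73524425)) + 1380 = (93721 - 73523495) + 1380 = -73429774 + 1380 = -73428394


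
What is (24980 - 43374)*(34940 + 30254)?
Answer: -1199178436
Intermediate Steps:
(24980 - 43374)*(34940 + 30254) = -18394*65194 = -1199178436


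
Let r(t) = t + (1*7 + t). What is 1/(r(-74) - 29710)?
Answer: -1/29851 ≈ -3.3500e-5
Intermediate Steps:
r(t) = 7 + 2*t (r(t) = t + (7 + t) = 7 + 2*t)
1/(r(-74) - 29710) = 1/((7 + 2*(-74)) - 29710) = 1/((7 - 148) - 29710) = 1/(-141 - 29710) = 1/(-29851) = -1/29851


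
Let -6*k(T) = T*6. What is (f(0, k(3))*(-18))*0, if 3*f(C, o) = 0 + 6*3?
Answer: 0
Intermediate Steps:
k(T) = -T (k(T) = -T*6/6 = -T)
f(C, o) = 6 (f(C, o) = (0 + 6*3)/3 = (0 + 18)/3 = (1/3)*18 = 6)
(f(0, k(3))*(-18))*0 = (6*(-18))*0 = -108*0 = 0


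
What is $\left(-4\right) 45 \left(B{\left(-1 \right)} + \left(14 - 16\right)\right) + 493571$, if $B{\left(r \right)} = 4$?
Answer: $493211$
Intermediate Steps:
$\left(-4\right) 45 \left(B{\left(-1 \right)} + \left(14 - 16\right)\right) + 493571 = \left(-4\right) 45 \left(4 + \left(14 - 16\right)\right) + 493571 = - 180 \left(4 + \left(14 - 16\right)\right) + 493571 = - 180 \left(4 - 2\right) + 493571 = \left(-180\right) 2 + 493571 = -360 + 493571 = 493211$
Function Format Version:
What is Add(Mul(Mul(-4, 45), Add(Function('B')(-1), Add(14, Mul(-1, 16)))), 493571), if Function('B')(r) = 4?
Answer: 493211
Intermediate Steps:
Add(Mul(Mul(-4, 45), Add(Function('B')(-1), Add(14, Mul(-1, 16)))), 493571) = Add(Mul(Mul(-4, 45), Add(4, Add(14, Mul(-1, 16)))), 493571) = Add(Mul(-180, Add(4, Add(14, -16))), 493571) = Add(Mul(-180, Add(4, -2)), 493571) = Add(Mul(-180, 2), 493571) = Add(-360, 493571) = 493211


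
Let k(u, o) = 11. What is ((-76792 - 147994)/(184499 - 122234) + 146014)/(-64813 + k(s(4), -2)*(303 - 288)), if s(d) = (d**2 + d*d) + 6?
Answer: -2272834231/1006326930 ≈ -2.2585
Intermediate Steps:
s(d) = 6 + 2*d**2 (s(d) = (d**2 + d**2) + 6 = 2*d**2 + 6 = 6 + 2*d**2)
((-76792 - 147994)/(184499 - 122234) + 146014)/(-64813 + k(s(4), -2)*(303 - 288)) = ((-76792 - 147994)/(184499 - 122234) + 146014)/(-64813 + 11*(303 - 288)) = (-224786/62265 + 146014)/(-64813 + 11*15) = (-224786*1/62265 + 146014)/(-64813 + 165) = (-224786/62265 + 146014)/(-64648) = (9091336924/62265)*(-1/64648) = -2272834231/1006326930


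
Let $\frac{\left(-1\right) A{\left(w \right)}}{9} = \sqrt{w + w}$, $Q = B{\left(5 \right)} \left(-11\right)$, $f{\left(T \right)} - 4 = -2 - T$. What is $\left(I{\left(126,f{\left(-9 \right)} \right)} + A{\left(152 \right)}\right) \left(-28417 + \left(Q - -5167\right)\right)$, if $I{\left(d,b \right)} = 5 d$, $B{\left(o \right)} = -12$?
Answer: $-14564340 + 832248 \sqrt{19} \approx -1.0937 \cdot 10^{7}$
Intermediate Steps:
$f{\left(T \right)} = 2 - T$ ($f{\left(T \right)} = 4 - \left(2 + T\right) = 2 - T$)
$Q = 132$ ($Q = \left(-12\right) \left(-11\right) = 132$)
$A{\left(w \right)} = - 9 \sqrt{2} \sqrt{w}$ ($A{\left(w \right)} = - 9 \sqrt{w + w} = - 9 \sqrt{2 w} = - 9 \sqrt{2} \sqrt{w}$)
$\left(I{\left(126,f{\left(-9 \right)} \right)} + A{\left(152 \right)}\right) \left(-28417 + \left(Q - -5167\right)\right) = \left(5 \cdot 126 - 9 \sqrt{2} \sqrt{152}\right) \left(-28417 + \left(132 - -5167\right)\right) = \left(630 - 9 \sqrt{2} \cdot 2 \sqrt{38}\right) \left(-28417 + \left(132 + 5167\right)\right) = \left(630 - 36 \sqrt{19}\right) \left(-28417 + 5299\right) = \left(630 - 36 \sqrt{19}\right) \left(-23118\right) = -14564340 + 832248 \sqrt{19}$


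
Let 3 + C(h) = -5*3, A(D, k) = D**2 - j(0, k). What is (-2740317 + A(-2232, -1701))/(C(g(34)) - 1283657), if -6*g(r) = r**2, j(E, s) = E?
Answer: -2241507/1283675 ≈ -1.7462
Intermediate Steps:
g(r) = -r**2/6
A(D, k) = D**2 (A(D, k) = D**2 - 1*0 = D**2 + 0 = D**2)
C(h) = -18 (C(h) = -3 - 5*3 = -3 - 15 = -18)
(-2740317 + A(-2232, -1701))/(C(g(34)) - 1283657) = (-2740317 + (-2232)**2)/(-18 - 1283657) = (-2740317 + 4981824)/(-1283675) = 2241507*(-1/1283675) = -2241507/1283675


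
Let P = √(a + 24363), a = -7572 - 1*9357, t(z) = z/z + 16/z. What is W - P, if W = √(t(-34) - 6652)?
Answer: -3*√826 + 5*I*√76891/17 ≈ -86.221 + 81.557*I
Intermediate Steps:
t(z) = 1 + 16/z
a = -16929 (a = -7572 - 9357 = -16929)
P = 3*√826 (P = √(-16929 + 24363) = √7434 = 3*√826 ≈ 86.221)
W = 5*I*√76891/17 (W = √((16 - 34)/(-34) - 6652) = √(-1/34*(-18) - 6652) = √(9/17 - 6652) = √(-113075/17) = 5*I*√76891/17 ≈ 81.557*I)
W - P = 5*I*√76891/17 - 3*√826 = -3*√826 + 5*I*√76891/17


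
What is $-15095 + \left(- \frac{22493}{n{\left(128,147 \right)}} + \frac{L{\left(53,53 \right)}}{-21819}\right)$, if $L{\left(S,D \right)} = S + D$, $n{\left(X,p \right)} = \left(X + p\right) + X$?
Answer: $- \frac{133222012900}{8793057} \approx -15151.0$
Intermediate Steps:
$n{\left(X,p \right)} = p + 2 X$
$L{\left(S,D \right)} = D + S$
$-15095 + \left(- \frac{22493}{n{\left(128,147 \right)}} + \frac{L{\left(53,53 \right)}}{-21819}\right) = -15095 + \left(- \frac{22493}{147 + 2 \cdot 128} + \frac{53 + 53}{-21819}\right) = -15095 + \left(- \frac{22493}{147 + 256} + 106 \left(- \frac{1}{21819}\right)\right) = -15095 - \left(\frac{106}{21819} + \frac{22493}{403}\right) = -15095 - \frac{490817485}{8793057} = - \frac{133222012900}{8793057}$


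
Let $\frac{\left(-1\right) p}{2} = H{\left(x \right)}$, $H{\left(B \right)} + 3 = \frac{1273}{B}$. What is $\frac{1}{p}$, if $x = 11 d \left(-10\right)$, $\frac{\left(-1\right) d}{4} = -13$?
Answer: $\frac{2860}{18433} \approx 0.15516$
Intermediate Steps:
$d = 52$ ($d = \left(-4\right) \left(-13\right) = 52$)
$x = -5720$ ($x = 11 \cdot 52 \left(-10\right) = 572 \left(-10\right) = -5720$)
$H{\left(B \right)} = -3 + \frac{1273}{B}$
$p = \frac{18433}{2860}$ ($p = - 2 \left(-3 + \frac{1273}{-5720}\right) = - 2 \left(-3 + 1273 \left(- \frac{1}{5720}\right)\right) = - 2 \left(-3 - \frac{1273}{5720}\right) = \left(-2\right) \left(- \frac{18433}{5720}\right) = \frac{18433}{2860} \approx 6.4451$)
$\frac{1}{p} = \frac{1}{\frac{18433}{2860}} = \frac{2860}{18433}$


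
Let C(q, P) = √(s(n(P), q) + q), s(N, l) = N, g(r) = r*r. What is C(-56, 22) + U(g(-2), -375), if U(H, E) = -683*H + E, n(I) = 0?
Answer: -3107 + 2*I*√14 ≈ -3107.0 + 7.4833*I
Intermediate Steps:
g(r) = r²
U(H, E) = E - 683*H
C(q, P) = √q (C(q, P) = √(0 + q) = √q)
C(-56, 22) + U(g(-2), -375) = √(-56) + (-375 - 683*(-2)²) = 2*I*√14 + (-375 - 683*4) = 2*I*√14 + (-375 - 2732) = 2*I*√14 - 3107 = -3107 + 2*I*√14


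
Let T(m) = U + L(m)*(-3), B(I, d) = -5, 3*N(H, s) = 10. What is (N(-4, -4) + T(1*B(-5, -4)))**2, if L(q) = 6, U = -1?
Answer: 2209/9 ≈ 245.44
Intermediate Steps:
N(H, s) = 10/3 (N(H, s) = (1/3)*10 = 10/3)
T(m) = -19 (T(m) = -1 + 6*(-3) = -1 - 18 = -19)
(N(-4, -4) + T(1*B(-5, -4)))**2 = (10/3 - 19)**2 = (-47/3)**2 = 2209/9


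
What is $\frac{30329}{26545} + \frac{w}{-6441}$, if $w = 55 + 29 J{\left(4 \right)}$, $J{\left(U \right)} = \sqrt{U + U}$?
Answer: $\frac{193889114}{170976345} - \frac{58 \sqrt{2}}{6441} \approx 1.1213$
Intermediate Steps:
$J{\left(U \right)} = \sqrt{2} \sqrt{U}$ ($J{\left(U \right)} = \sqrt{2 U} = \sqrt{2} \sqrt{U}$)
$w = 55 + 58 \sqrt{2}$ ($w = 55 + 29 \sqrt{2} \sqrt{4} = 55 + 29 \sqrt{2} \cdot 2 = 55 + 29 \cdot 2 \sqrt{2} = 55 + 58 \sqrt{2} \approx 137.02$)
$\frac{30329}{26545} + \frac{w}{-6441} = \frac{30329}{26545} + \frac{55 + 58 \sqrt{2}}{-6441} = 30329 \cdot \frac{1}{26545} + \left(55 + 58 \sqrt{2}\right) \left(- \frac{1}{6441}\right) = \frac{30329}{26545} - \left(\frac{55}{6441} + \frac{58 \sqrt{2}}{6441}\right) = \frac{193889114}{170976345} - \frac{58 \sqrt{2}}{6441}$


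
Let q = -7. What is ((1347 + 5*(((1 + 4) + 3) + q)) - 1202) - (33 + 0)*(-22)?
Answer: 876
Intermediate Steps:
((1347 + 5*(((1 + 4) + 3) + q)) - 1202) - (33 + 0)*(-22) = ((1347 + 5*(((1 + 4) + 3) - 7)) - 1202) - (33 + 0)*(-22) = ((1347 + 5*((5 + 3) - 7)) - 1202) - 33*(-22) = ((1347 + 5*(8 - 7)) - 1202) - 1*(-726) = ((1347 + 5*1) - 1202) + 726 = ((1347 + 5) - 1202) + 726 = (1352 - 1202) + 726 = 150 + 726 = 876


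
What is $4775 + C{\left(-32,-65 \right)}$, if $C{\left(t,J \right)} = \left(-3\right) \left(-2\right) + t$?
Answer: $4749$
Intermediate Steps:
$C{\left(t,J \right)} = 6 + t$
$4775 + C{\left(-32,-65 \right)} = 4775 + \left(6 - 32\right) = 4775 - 26 = 4749$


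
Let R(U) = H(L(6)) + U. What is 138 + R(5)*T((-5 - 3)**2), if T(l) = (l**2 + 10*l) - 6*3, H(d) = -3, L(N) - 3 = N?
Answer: 9574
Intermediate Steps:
L(N) = 3 + N
T(l) = -18 + l**2 + 10*l (T(l) = (l**2 + 10*l) - 18 = -18 + l**2 + 10*l)
R(U) = -3 + U
138 + R(5)*T((-5 - 3)**2) = 138 + (-3 + 5)*(-18 + ((-5 - 3)**2)**2 + 10*(-5 - 3)**2) = 138 + 2*(-18 + ((-8)**2)**2 + 10*(-8)**2) = 138 + 2*(-18 + 64**2 + 10*64) = 138 + 2*(-18 + 4096 + 640) = 138 + 2*4718 = 138 + 9436 = 9574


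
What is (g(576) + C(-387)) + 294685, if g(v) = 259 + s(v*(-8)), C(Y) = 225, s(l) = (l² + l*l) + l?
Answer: 42757889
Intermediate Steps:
s(l) = l + 2*l² (s(l) = (l² + l²) + l = 2*l² + l = l + 2*l²)
g(v) = 259 - 8*v*(1 - 16*v) (g(v) = 259 + (v*(-8))*(1 + 2*(v*(-8))) = 259 + (-8*v)*(1 + 2*(-8*v)) = 259 + (-8*v)*(1 - 16*v) = 259 - 8*v*(1 - 16*v))
(g(576) + C(-387)) + 294685 = ((259 + 8*576*(-1 + 16*576)) + 225) + 294685 = ((259 + 8*576*(-1 + 9216)) + 225) + 294685 = ((259 + 8*576*9215) + 225) + 294685 = ((259 + 42462720) + 225) + 294685 = (42462979 + 225) + 294685 = 42463204 + 294685 = 42757889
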